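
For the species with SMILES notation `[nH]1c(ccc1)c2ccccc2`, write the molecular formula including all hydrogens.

Heavy atoms from the SMILES: 10 C, 1 N.
Implicit hydrogens by atom environment:
  8 × C (aromatic): 1 H each → 8
  2 × C (aromatic): no H
  1 × N (aromatic): 1 H
  Total hydrogens = 9.
Molecular formula: C10H9N

C10H9N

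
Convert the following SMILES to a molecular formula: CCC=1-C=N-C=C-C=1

C7H9N

Heavy atoms from the SMILES: 7 C, 1 N.
Implicit hydrogens by atom environment:
  4 × C (aromatic): 1 H each → 4
  1 × C: 3 H
  1 × C: 2 H
  1 × C (aromatic): no H
  1 × N (aromatic): no H
  Total hydrogens = 9.
Molecular formula: C7H9N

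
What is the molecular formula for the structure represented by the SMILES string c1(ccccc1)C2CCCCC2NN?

C12H18N2

Heavy atoms from the SMILES: 12 C, 2 N.
Implicit hydrogens by atom environment:
  5 × C (aromatic): 1 H each → 5
  4 × C: 2 H each → 8
  2 × C: 1 H each → 2
  1 × C (aromatic): no H
  1 × N: 2 H
  1 × N: 1 H
  Total hydrogens = 18.
Molecular formula: C12H18N2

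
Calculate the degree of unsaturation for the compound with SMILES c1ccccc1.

4

Molecular formula from the SMILES: C6H6.
DoU = (2C + 2 + N − H − X)/2 = (2·6 + 2 + 0 − 6 − 0)/2 = 8/2 = 4.
(Structurally: 1 ring(s) + 3 π bond(s) = 4.)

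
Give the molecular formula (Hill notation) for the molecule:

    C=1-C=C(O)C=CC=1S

C6H6OS

Heavy atoms from the SMILES: 6 C, 1 O, 1 S.
Implicit hydrogens by atom environment:
  4 × C (aromatic): 1 H each → 4
  2 × C (aromatic): no H
  1 × O: 1 H
  1 × S: 1 H
  Total hydrogens = 6.
Molecular formula: C6H6OS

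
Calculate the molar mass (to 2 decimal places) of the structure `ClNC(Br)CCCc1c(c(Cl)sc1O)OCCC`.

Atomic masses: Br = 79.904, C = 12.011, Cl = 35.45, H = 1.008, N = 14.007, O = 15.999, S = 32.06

Molecular formula: C11H16BrCl2NO2S.
M = 1×79.904 + 11×12.011 + 2×35.45 + 16×1.008 + 1×14.007 + 2×15.999 + 1×32.06 = 377.12 g/mol.

377.12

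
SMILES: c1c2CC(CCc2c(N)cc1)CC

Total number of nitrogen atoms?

The symbol for nitrogen appears 1 time in the SMILES.

1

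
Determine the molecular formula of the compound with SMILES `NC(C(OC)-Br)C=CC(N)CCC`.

Heavy atoms from the SMILES: 1 Br, 9 C, 2 N, 1 O.
Implicit hydrogens by atom environment:
  5 × C: 1 H each → 5
  2 × C: 3 H each → 6
  2 × C: 2 H each → 4
  2 × N: 2 H each → 4
  1 × Br: no H
  1 × O: no H
  Total hydrogens = 19.
Molecular formula: C9H19BrN2O

C9H19BrN2O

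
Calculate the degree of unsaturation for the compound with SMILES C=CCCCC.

1

Molecular formula from the SMILES: C6H12.
DoU = (2C + 2 + N − H − X)/2 = (2·6 + 2 + 0 − 12 − 0)/2 = 2/2 = 1.
(Structurally: 0 ring(s) + 1 π bond(s) = 1.)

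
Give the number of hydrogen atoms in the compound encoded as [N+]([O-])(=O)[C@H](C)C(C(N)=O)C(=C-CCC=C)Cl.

15

Hydrogens are implicit in SMILES; fill each atom to its normal valence:
  4 × C: 1 H each → 4
  3 × C: 2 H each → 6
  2 × C: no H
  2 × O: no H
  1 × C: 3 H
  1 × Cl: no H
  1 × N: 2 H
  1 × N (charge +1): no H
  1 × O (charge -1): no H
  Total hydrogens = 15.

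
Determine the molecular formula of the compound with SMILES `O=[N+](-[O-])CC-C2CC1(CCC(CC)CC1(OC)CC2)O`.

Heavy atoms from the SMILES: 15 C, 1 N, 4 O.
Implicit hydrogens by atom environment:
  9 × C: 2 H each → 18
  2 × C: 3 H each → 6
  2 × C: 1 H each → 2
  2 × C: no H
  2 × O: no H
  1 × N (charge +1): no H
  1 × O: 1 H
  1 × O (charge -1): no H
  Total hydrogens = 27.
Molecular formula: C15H27NO4

C15H27NO4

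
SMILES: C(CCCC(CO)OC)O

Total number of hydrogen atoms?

16

Hydrogens are implicit in SMILES; fill each atom to its normal valence:
  5 × C: 2 H each → 10
  2 × O: 1 H each → 2
  1 × C: 3 H
  1 × C: 1 H
  1 × O: no H
  Total hydrogens = 16.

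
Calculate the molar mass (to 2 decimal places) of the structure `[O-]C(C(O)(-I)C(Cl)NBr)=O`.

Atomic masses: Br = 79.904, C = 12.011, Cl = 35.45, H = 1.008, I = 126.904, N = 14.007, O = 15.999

Molecular formula: C3H3BrClINO3-.
M = 1×79.904 + 3×12.011 + 1×35.45 + 3×1.008 + 1×126.904 + 1×14.007 + 3×15.999 = 343.32 g/mol.

343.32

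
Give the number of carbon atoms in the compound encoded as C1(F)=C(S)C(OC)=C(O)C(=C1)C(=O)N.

8

The symbol for carbon appears 8 times in the SMILES.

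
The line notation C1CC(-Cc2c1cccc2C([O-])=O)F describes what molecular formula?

C11H10FO2-

Heavy atoms from the SMILES: 11 C, 1 F, 2 O.
Implicit hydrogens by atom environment:
  3 × C: 2 H each → 6
  3 × C (aromatic): 1 H each → 3
  3 × C (aromatic): no H
  1 × C: 1 H
  1 × C: no H
  1 × F: no H
  1 × O: no H
  1 × O (charge -1): no H
  Total hydrogens = 10.
Net charge -1.
Molecular formula: C11H10FO2-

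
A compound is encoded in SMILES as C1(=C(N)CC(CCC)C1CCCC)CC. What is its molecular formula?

Heavy atoms from the SMILES: 14 C, 1 N.
Implicit hydrogens by atom environment:
  7 × C: 2 H each → 14
  3 × C: 3 H each → 9
  2 × C: 1 H each → 2
  2 × C: no H
  1 × N: 2 H
  Total hydrogens = 27.
Molecular formula: C14H27N

C14H27N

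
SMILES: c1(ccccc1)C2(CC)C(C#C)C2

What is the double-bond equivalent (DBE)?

7

Molecular formula from the SMILES: C13H14.
DoU = (2C + 2 + N − H − X)/2 = (2·13 + 2 + 0 − 14 − 0)/2 = 14/2 = 7.
(Structurally: 2 ring(s) + 5 π bond(s) = 7.)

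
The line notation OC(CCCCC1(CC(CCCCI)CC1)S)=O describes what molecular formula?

Heavy atoms from the SMILES: 14 C, 1 I, 2 O, 1 S.
Implicit hydrogens by atom environment:
  11 × C: 2 H each → 22
  2 × C: no H
  1 × C: 1 H
  1 × I: no H
  1 × O: 1 H
  1 × O: no H
  1 × S: 1 H
  Total hydrogens = 25.
Molecular formula: C14H25IO2S

C14H25IO2S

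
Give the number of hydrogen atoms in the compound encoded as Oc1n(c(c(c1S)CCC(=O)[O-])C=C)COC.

Hydrogens are implicit in SMILES; fill each atom to its normal valence:
  4 × C: 2 H each → 8
  4 × C (aromatic): no H
  2 × O: no H
  1 × C: 3 H
  1 × C: 1 H
  1 × C: no H
  1 × N (aromatic): no H
  1 × O: 1 H
  1 × O (charge -1): no H
  1 × S: 1 H
  Total hydrogens = 14.

14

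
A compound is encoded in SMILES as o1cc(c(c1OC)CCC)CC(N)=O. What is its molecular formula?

C10H15NO3

Heavy atoms from the SMILES: 10 C, 1 N, 3 O.
Implicit hydrogens by atom environment:
  3 × C: 2 H each → 6
  3 × C (aromatic): no H
  2 × C: 3 H each → 6
  2 × O: no H
  1 × C (aromatic): 1 H
  1 × C: no H
  1 × N: 2 H
  1 × O (aromatic): no H
  Total hydrogens = 15.
Molecular formula: C10H15NO3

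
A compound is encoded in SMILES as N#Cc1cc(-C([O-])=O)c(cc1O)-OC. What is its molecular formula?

Heavy atoms from the SMILES: 9 C, 1 N, 4 O.
Implicit hydrogens by atom environment:
  4 × C (aromatic): no H
  2 × C (aromatic): 1 H each → 2
  2 × C: no H
  2 × O: no H
  1 × C: 3 H
  1 × N: no H
  1 × O: 1 H
  1 × O (charge -1): no H
  Total hydrogens = 6.
Net charge -1.
Molecular formula: C9H6NO4-

C9H6NO4-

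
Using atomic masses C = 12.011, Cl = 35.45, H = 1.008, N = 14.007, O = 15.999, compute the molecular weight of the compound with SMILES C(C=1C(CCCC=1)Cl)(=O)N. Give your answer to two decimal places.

Molecular formula: C7H10ClNO.
M = 7×12.011 + 1×35.45 + 10×1.008 + 1×14.007 + 1×15.999 = 159.61 g/mol.

159.61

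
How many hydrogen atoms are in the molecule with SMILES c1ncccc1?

Hydrogens are implicit in SMILES; fill each atom to its normal valence:
  5 × C (aromatic): 1 H each → 5
  1 × N (aromatic): no H
  Total hydrogens = 5.

5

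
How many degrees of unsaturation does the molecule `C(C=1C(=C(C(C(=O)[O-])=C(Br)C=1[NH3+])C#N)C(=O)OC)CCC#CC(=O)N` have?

Molecular formula from the SMILES: C16H14BrN3O5.
DoU = (2C + 2 + N − H − X)/2 = (2·16 + 2 + 3 − 14 − 1)/2 = 22/2 = 11.
(Structurally: 1 ring(s) + 10 π bond(s) = 11.)

11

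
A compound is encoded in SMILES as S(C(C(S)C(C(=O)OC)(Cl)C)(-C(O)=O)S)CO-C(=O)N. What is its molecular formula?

C9H14ClNO6S3

Heavy atoms from the SMILES: 9 C, 1 Cl, 1 N, 6 O, 3 S.
Implicit hydrogens by atom environment:
  5 × C: no H
  5 × O: no H
  2 × C: 3 H each → 6
  2 × S: 1 H each → 2
  1 × C: 2 H
  1 × C: 1 H
  1 × Cl: no H
  1 × N: 2 H
  1 × O: 1 H
  1 × S: no H
  Total hydrogens = 14.
Molecular formula: C9H14ClNO6S3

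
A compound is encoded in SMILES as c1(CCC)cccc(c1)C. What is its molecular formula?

C10H14

Heavy atoms from the SMILES: 10 C.
Implicit hydrogens by atom environment:
  4 × C (aromatic): 1 H each → 4
  2 × C: 3 H each → 6
  2 × C: 2 H each → 4
  2 × C (aromatic): no H
  Total hydrogens = 14.
Molecular formula: C10H14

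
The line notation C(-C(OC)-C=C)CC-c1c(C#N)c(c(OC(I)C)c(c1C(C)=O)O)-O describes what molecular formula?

C18H22INO5

Heavy atoms from the SMILES: 18 C, 1 I, 1 N, 5 O.
Implicit hydrogens by atom environment:
  6 × C (aromatic): no H
  4 × C: 2 H each → 8
  3 × C: 3 H each → 9
  3 × C: 1 H each → 3
  3 × O: no H
  2 × C: no H
  2 × O: 1 H each → 2
  1 × I: no H
  1 × N: no H
  Total hydrogens = 22.
Molecular formula: C18H22INO5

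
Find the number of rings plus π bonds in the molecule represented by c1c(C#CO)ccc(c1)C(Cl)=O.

Molecular formula from the SMILES: C9H5ClO2.
DoU = (2C + 2 + N − H − X)/2 = (2·9 + 2 + 0 − 5 − 1)/2 = 14/2 = 7.
(Structurally: 1 ring(s) + 6 π bond(s) = 7.)

7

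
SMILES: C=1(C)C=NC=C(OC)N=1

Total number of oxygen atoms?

The symbol for oxygen appears 1 time in the SMILES.

1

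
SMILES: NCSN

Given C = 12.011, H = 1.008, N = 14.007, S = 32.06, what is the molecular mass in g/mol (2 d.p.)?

78.13

Molecular formula: CH6N2S.
M = 1×12.011 + 6×1.008 + 2×14.007 + 1×32.06 = 78.13 g/mol.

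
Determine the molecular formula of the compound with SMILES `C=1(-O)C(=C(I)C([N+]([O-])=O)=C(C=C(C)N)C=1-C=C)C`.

C12H13IN2O3

Heavy atoms from the SMILES: 12 C, 1 I, 2 N, 3 O.
Implicit hydrogens by atom environment:
  6 × C (aromatic): no H
  2 × C: 3 H each → 6
  2 × C: 1 H each → 2
  1 × C: 2 H
  1 × C: no H
  1 × I: no H
  1 × N: 2 H
  1 × N (charge +1): no H
  1 × O: 1 H
  1 × O: no H
  1 × O (charge -1): no H
  Total hydrogens = 13.
Molecular formula: C12H13IN2O3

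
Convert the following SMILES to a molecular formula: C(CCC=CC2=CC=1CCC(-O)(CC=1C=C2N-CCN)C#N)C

C19H27N3O

Heavy atoms from the SMILES: 19 C, 3 N, 1 O.
Implicit hydrogens by atom environment:
  8 × C: 2 H each → 16
  4 × C (aromatic): no H
  2 × C (aromatic): 1 H each → 2
  2 × C: 1 H each → 2
  2 × C: no H
  1 × C: 3 H
  1 × N: 2 H
  1 × N: 1 H
  1 × N: no H
  1 × O: 1 H
  Total hydrogens = 27.
Molecular formula: C19H27N3O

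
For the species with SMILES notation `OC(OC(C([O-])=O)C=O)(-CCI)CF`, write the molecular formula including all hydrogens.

C7H9FIO5-

Heavy atoms from the SMILES: 7 C, 1 F, 1 I, 5 O.
Implicit hydrogens by atom environment:
  3 × C: 2 H each → 6
  3 × O: no H
  2 × C: 1 H each → 2
  2 × C: no H
  1 × F: no H
  1 × I: no H
  1 × O: 1 H
  1 × O (charge -1): no H
  Total hydrogens = 9.
Net charge -1.
Molecular formula: C7H9FIO5-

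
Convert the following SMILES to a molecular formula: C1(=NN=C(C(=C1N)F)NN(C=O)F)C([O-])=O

C6H4F2N5O3-

Heavy atoms from the SMILES: 6 C, 2 F, 5 N, 3 O.
Implicit hydrogens by atom environment:
  4 × C (aromatic): no H
  2 × F: no H
  2 × N (aromatic): no H
  2 × O: no H
  1 × C: 1 H
  1 × C: no H
  1 × N: 2 H
  1 × N: 1 H
  1 × N: no H
  1 × O (charge -1): no H
  Total hydrogens = 4.
Net charge -1.
Molecular formula: C6H4F2N5O3-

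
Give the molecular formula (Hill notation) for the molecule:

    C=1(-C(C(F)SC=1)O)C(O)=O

Heavy atoms from the SMILES: 5 C, 1 F, 3 O, 1 S.
Implicit hydrogens by atom environment:
  3 × C: 1 H each → 3
  2 × C: no H
  2 × O: 1 H each → 2
  1 × F: no H
  1 × O: no H
  1 × S: no H
  Total hydrogens = 5.
Molecular formula: C5H5FO3S

C5H5FO3S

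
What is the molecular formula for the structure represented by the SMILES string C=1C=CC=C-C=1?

Heavy atoms from the SMILES: 6 C.
Implicit hydrogens by atom environment:
  6 × C (aromatic): 1 H each → 6
  Total hydrogens = 6.
Molecular formula: C6H6

C6H6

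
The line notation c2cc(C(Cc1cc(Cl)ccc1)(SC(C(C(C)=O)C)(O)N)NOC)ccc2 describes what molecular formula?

Heavy atoms from the SMILES: 20 C, 1 Cl, 2 N, 3 O, 1 S.
Implicit hydrogens by atom environment:
  9 × C (aromatic): 1 H each → 9
  3 × C: 3 H each → 9
  3 × C: no H
  3 × C (aromatic): no H
  2 × O: no H
  1 × C: 2 H
  1 × C: 1 H
  1 × Cl: no H
  1 × N: 2 H
  1 × N: 1 H
  1 × O: 1 H
  1 × S: no H
  Total hydrogens = 25.
Molecular formula: C20H25ClN2O3S

C20H25ClN2O3S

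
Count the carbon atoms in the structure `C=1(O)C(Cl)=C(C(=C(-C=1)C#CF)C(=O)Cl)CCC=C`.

13

The symbol for carbon appears 13 times in the SMILES. (Cl is a single chlorine, not C + l.)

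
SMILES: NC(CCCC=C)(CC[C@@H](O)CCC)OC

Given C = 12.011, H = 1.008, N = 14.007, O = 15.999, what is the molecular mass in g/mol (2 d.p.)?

Molecular formula: C13H27NO2.
M = 13×12.011 + 27×1.008 + 1×14.007 + 2×15.999 = 229.36 g/mol.

229.36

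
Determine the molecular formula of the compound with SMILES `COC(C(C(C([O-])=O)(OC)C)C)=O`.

Heavy atoms from the SMILES: 8 C, 5 O.
Implicit hydrogens by atom environment:
  4 × C: 3 H each → 12
  4 × O: no H
  3 × C: no H
  1 × C: 1 H
  1 × O (charge -1): no H
  Total hydrogens = 13.
Net charge -1.
Molecular formula: C8H13O5-

C8H13O5-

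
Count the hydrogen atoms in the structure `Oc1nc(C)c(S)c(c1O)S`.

Hydrogens are implicit in SMILES; fill each atom to its normal valence:
  5 × C (aromatic): no H
  2 × O: 1 H each → 2
  2 × S: 1 H each → 2
  1 × C: 3 H
  1 × N (aromatic): no H
  Total hydrogens = 7.

7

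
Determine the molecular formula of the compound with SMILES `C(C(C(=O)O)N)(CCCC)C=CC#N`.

C10H16N2O2

Heavy atoms from the SMILES: 10 C, 2 N, 2 O.
Implicit hydrogens by atom environment:
  4 × C: 1 H each → 4
  3 × C: 2 H each → 6
  2 × C: no H
  1 × C: 3 H
  1 × N: 2 H
  1 × N: no H
  1 × O: 1 H
  1 × O: no H
  Total hydrogens = 16.
Molecular formula: C10H16N2O2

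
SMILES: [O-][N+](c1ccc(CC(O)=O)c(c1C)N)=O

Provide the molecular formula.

C9H10N2O4

Heavy atoms from the SMILES: 9 C, 2 N, 4 O.
Implicit hydrogens by atom environment:
  4 × C (aromatic): no H
  2 × C (aromatic): 1 H each → 2
  2 × O: no H
  1 × C: 3 H
  1 × C: 2 H
  1 × C: no H
  1 × N: 2 H
  1 × N (charge +1): no H
  1 × O: 1 H
  1 × O (charge -1): no H
  Total hydrogens = 10.
Molecular formula: C9H10N2O4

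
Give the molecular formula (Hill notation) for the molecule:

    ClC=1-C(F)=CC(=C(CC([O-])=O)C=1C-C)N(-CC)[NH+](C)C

C14H20ClFN2O2

Heavy atoms from the SMILES: 14 C, 1 Cl, 1 F, 2 N, 2 O.
Implicit hydrogens by atom environment:
  5 × C (aromatic): no H
  4 × C: 3 H each → 12
  3 × C: 2 H each → 6
  1 × C (aromatic): 1 H
  1 × C: no H
  1 × Cl: no H
  1 × F: no H
  1 × N (charge +1): 1 H
  1 × N: no H
  1 × O: no H
  1 × O (charge -1): no H
  Total hydrogens = 20.
Molecular formula: C14H20ClFN2O2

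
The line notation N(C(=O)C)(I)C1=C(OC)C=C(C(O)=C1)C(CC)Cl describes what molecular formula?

C12H15ClINO3

Heavy atoms from the SMILES: 12 C, 1 Cl, 1 I, 1 N, 3 O.
Implicit hydrogens by atom environment:
  4 × C (aromatic): no H
  3 × C: 3 H each → 9
  2 × C (aromatic): 1 H each → 2
  2 × O: no H
  1 × C: 2 H
  1 × C: 1 H
  1 × C: no H
  1 × Cl: no H
  1 × I: no H
  1 × N: no H
  1 × O: 1 H
  Total hydrogens = 15.
Molecular formula: C12H15ClINO3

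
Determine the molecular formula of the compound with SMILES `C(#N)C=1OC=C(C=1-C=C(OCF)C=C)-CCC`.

Heavy atoms from the SMILES: 13 C, 1 F, 1 N, 2 O.
Implicit hydrogens by atom environment:
  4 × C: 2 H each → 8
  3 × C (aromatic): no H
  2 × C: 1 H each → 2
  2 × C: no H
  1 × C: 3 H
  1 × C (aromatic): 1 H
  1 × F: no H
  1 × N: no H
  1 × O (aromatic): no H
  1 × O: no H
  Total hydrogens = 14.
Molecular formula: C13H14FNO2

C13H14FNO2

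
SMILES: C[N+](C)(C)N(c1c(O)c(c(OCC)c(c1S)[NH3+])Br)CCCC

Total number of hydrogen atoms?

Hydrogens are implicit in SMILES; fill each atom to its normal valence:
  6 × C (aromatic): no H
  5 × C: 3 H each → 15
  4 × C: 2 H each → 8
  1 × Br: no H
  1 × N (charge +1): 3 H
  1 × N: no H
  1 × N (charge +1): no H
  1 × O: 1 H
  1 × O: no H
  1 × S: 1 H
  Total hydrogens = 28.

28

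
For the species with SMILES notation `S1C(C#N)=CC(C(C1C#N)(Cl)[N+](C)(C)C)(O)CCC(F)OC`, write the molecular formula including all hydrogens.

C14H20ClFN3O2S+

Heavy atoms from the SMILES: 14 C, 1 Cl, 1 F, 3 N, 2 O, 1 S.
Implicit hydrogens by atom environment:
  5 × C: no H
  4 × C: 3 H each → 12
  3 × C: 1 H each → 3
  2 × C: 2 H each → 4
  2 × N: no H
  1 × Cl: no H
  1 × F: no H
  1 × N (charge +1): no H
  1 × O: 1 H
  1 × O: no H
  1 × S: no H
  Total hydrogens = 20.
Net charge +1.
Molecular formula: C14H20ClFN3O2S+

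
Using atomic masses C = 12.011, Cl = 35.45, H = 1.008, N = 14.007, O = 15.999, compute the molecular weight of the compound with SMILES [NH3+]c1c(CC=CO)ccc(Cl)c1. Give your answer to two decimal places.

Molecular formula: C9H11ClNO+.
M = 9×12.011 + 1×35.45 + 11×1.008 + 1×14.007 + 1×15.999 = 184.64 g/mol.

184.64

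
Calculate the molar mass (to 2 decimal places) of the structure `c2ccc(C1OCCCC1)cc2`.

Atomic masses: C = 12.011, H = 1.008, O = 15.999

Molecular formula: C11H14O.
M = 11×12.011 + 14×1.008 + 1×15.999 = 162.23 g/mol.

162.23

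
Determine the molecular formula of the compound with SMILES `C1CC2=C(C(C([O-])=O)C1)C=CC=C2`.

C11H11O2-

Heavy atoms from the SMILES: 11 C, 2 O.
Implicit hydrogens by atom environment:
  4 × C (aromatic): 1 H each → 4
  3 × C: 2 H each → 6
  2 × C (aromatic): no H
  1 × C: 1 H
  1 × C: no H
  1 × O: no H
  1 × O (charge -1): no H
  Total hydrogens = 11.
Net charge -1.
Molecular formula: C11H11O2-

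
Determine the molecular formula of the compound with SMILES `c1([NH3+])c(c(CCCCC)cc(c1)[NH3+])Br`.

[C11H19BrN2]2+

Heavy atoms from the SMILES: 1 Br, 11 C, 2 N.
Implicit hydrogens by atom environment:
  4 × C: 2 H each → 8
  4 × C (aromatic): no H
  2 × C (aromatic): 1 H each → 2
  2 × N (charge +1): 3 H each → 6
  1 × Br: no H
  1 × C: 3 H
  Total hydrogens = 19.
Net charge +2.
Molecular formula: [C11H19BrN2]2+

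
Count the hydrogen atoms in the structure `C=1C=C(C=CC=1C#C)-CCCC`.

Hydrogens are implicit in SMILES; fill each atom to its normal valence:
  4 × C (aromatic): 1 H each → 4
  3 × C: 2 H each → 6
  2 × C (aromatic): no H
  1 × C: 3 H
  1 × C: 1 H
  1 × C: no H
  Total hydrogens = 14.

14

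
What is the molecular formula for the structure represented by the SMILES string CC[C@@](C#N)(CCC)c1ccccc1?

C13H17N

Heavy atoms from the SMILES: 13 C, 1 N.
Implicit hydrogens by atom environment:
  5 × C (aromatic): 1 H each → 5
  3 × C: 2 H each → 6
  2 × C: 3 H each → 6
  2 × C: no H
  1 × C (aromatic): no H
  1 × N: no H
  Total hydrogens = 17.
Molecular formula: C13H17N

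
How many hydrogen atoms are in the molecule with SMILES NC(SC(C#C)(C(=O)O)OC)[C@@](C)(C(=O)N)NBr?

Hydrogens are implicit in SMILES; fill each atom to its normal valence:
  5 × C: no H
  3 × O: no H
  2 × C: 3 H each → 6
  2 × C: 1 H each → 2
  2 × N: 2 H each → 4
  1 × Br: no H
  1 × N: 1 H
  1 × O: 1 H
  1 × S: no H
  Total hydrogens = 14.

14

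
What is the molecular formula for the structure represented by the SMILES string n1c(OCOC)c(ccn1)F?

Heavy atoms from the SMILES: 6 C, 1 F, 2 N, 2 O.
Implicit hydrogens by atom environment:
  2 × C (aromatic): 1 H each → 2
  2 × C (aromatic): no H
  2 × N (aromatic): no H
  2 × O: no H
  1 × C: 3 H
  1 × C: 2 H
  1 × F: no H
  Total hydrogens = 7.
Molecular formula: C6H7FN2O2

C6H7FN2O2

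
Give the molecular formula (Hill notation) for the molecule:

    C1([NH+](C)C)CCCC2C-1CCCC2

C12H24N+

Heavy atoms from the SMILES: 12 C, 1 N.
Implicit hydrogens by atom environment:
  7 × C: 2 H each → 14
  3 × C: 1 H each → 3
  2 × C: 3 H each → 6
  1 × N (charge +1): 1 H
  Total hydrogens = 24.
Net charge +1.
Molecular formula: C12H24N+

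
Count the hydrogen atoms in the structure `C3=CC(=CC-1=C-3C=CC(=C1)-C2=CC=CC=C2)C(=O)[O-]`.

11

Hydrogens are implicit in SMILES; fill each atom to its normal valence:
  11 × C (aromatic): 1 H each → 11
  5 × C (aromatic): no H
  1 × C: no H
  1 × O: no H
  1 × O (charge -1): no H
  Total hydrogens = 11.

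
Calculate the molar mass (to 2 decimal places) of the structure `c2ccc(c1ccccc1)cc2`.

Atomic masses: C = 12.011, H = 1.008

Molecular formula: C12H10.
M = 12×12.011 + 10×1.008 = 154.21 g/mol.

154.21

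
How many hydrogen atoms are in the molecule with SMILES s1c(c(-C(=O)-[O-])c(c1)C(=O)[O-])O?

Hydrogens are implicit in SMILES; fill each atom to its normal valence:
  3 × C (aromatic): no H
  2 × C: no H
  2 × O: no H
  2 × O (charge -1): no H
  1 × C (aromatic): 1 H
  1 × O: 1 H
  1 × S (aromatic): no H
  Total hydrogens = 2.

2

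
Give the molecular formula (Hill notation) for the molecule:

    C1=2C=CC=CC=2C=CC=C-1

C10H8

Heavy atoms from the SMILES: 10 C.
Implicit hydrogens by atom environment:
  8 × C (aromatic): 1 H each → 8
  2 × C (aromatic): no H
  Total hydrogens = 8.
Molecular formula: C10H8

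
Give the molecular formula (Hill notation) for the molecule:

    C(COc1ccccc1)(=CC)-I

Heavy atoms from the SMILES: 10 C, 1 I, 1 O.
Implicit hydrogens by atom environment:
  5 × C (aromatic): 1 H each → 5
  1 × C: 3 H
  1 × C: 2 H
  1 × C: 1 H
  1 × C: no H
  1 × C (aromatic): no H
  1 × I: no H
  1 × O: no H
  Total hydrogens = 11.
Molecular formula: C10H11IO

C10H11IO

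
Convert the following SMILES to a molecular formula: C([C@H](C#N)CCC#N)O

Heavy atoms from the SMILES: 6 C, 2 N, 1 O.
Implicit hydrogens by atom environment:
  3 × C: 2 H each → 6
  2 × C: no H
  2 × N: no H
  1 × C: 1 H
  1 × O: 1 H
  Total hydrogens = 8.
Molecular formula: C6H8N2O

C6H8N2O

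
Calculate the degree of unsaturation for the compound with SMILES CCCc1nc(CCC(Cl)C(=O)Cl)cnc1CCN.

Molecular formula from the SMILES: C13H19Cl2N3O.
DoU = (2C + 2 + N − H − X)/2 = (2·13 + 2 + 3 − 19 − 2)/2 = 10/2 = 5.
(Structurally: 1 ring(s) + 4 π bond(s) = 5.)

5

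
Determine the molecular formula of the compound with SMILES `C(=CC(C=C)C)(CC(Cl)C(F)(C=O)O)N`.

C10H15ClFNO2

Heavy atoms from the SMILES: 10 C, 1 Cl, 1 F, 1 N, 2 O.
Implicit hydrogens by atom environment:
  5 × C: 1 H each → 5
  2 × C: 2 H each → 4
  2 × C: no H
  1 × C: 3 H
  1 × Cl: no H
  1 × F: no H
  1 × N: 2 H
  1 × O: 1 H
  1 × O: no H
  Total hydrogens = 15.
Molecular formula: C10H15ClFNO2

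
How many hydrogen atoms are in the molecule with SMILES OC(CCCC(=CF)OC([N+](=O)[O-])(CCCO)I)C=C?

Hydrogens are implicit in SMILES; fill each atom to its normal valence:
  7 × C: 2 H each → 14
  3 × C: 1 H each → 3
  2 × C: no H
  2 × O: 1 H each → 2
  2 × O: no H
  1 × F: no H
  1 × I: no H
  1 × N (charge +1): no H
  1 × O (charge -1): no H
  Total hydrogens = 19.

19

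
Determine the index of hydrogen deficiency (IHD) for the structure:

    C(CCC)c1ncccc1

4

Molecular formula from the SMILES: C9H13N.
DoU = (2C + 2 + N − H − X)/2 = (2·9 + 2 + 1 − 13 − 0)/2 = 8/2 = 4.
(Structurally: 1 ring(s) + 3 π bond(s) = 4.)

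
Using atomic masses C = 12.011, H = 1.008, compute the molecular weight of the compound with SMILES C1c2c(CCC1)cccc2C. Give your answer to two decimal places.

146.23

Molecular formula: C11H14.
M = 11×12.011 + 14×1.008 = 146.23 g/mol.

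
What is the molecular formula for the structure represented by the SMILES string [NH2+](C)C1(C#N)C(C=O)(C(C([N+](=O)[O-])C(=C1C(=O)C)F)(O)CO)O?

Heavy atoms from the SMILES: 12 C, 1 F, 3 N, 7 O.
Implicit hydrogens by atom environment:
  7 × C: no H
  3 × O: 1 H each → 3
  3 × O: no H
  2 × C: 3 H each → 6
  2 × C: 1 H each → 2
  1 × C: 2 H
  1 × F: no H
  1 × N (charge +1): 2 H
  1 × N: no H
  1 × N (charge +1): no H
  1 × O (charge -1): no H
  Total hydrogens = 15.
Net charge +1.
Molecular formula: C12H15FN3O7+

C12H15FN3O7+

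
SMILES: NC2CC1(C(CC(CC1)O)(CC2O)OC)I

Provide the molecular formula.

C11H20INO3

Heavy atoms from the SMILES: 11 C, 1 I, 1 N, 3 O.
Implicit hydrogens by atom environment:
  5 × C: 2 H each → 10
  3 × C: 1 H each → 3
  2 × C: no H
  2 × O: 1 H each → 2
  1 × C: 3 H
  1 × I: no H
  1 × N: 2 H
  1 × O: no H
  Total hydrogens = 20.
Molecular formula: C11H20INO3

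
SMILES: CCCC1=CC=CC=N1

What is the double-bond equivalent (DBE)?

4

Molecular formula from the SMILES: C8H11N.
DoU = (2C + 2 + N − H − X)/2 = (2·8 + 2 + 1 − 11 − 0)/2 = 8/2 = 4.
(Structurally: 1 ring(s) + 3 π bond(s) = 4.)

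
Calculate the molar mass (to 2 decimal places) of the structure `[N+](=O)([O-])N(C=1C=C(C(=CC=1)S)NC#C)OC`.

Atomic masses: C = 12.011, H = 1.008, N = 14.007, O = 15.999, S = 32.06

239.25

Molecular formula: C9H9N3O3S.
M = 9×12.011 + 9×1.008 + 3×14.007 + 3×15.999 + 1×32.06 = 239.25 g/mol.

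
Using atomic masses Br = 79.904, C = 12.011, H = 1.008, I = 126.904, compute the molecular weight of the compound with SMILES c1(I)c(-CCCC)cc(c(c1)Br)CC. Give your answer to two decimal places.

367.07

Molecular formula: C12H16BrI.
M = 1×79.904 + 12×12.011 + 16×1.008 + 1×126.904 = 367.07 g/mol.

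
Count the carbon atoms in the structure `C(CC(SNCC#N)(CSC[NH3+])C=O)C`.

9

The symbol for carbon appears 9 times in the SMILES.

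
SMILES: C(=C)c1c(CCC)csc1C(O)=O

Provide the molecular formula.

Heavy atoms from the SMILES: 10 C, 2 O, 1 S.
Implicit hydrogens by atom environment:
  3 × C: 2 H each → 6
  3 × C (aromatic): no H
  1 × C: 3 H
  1 × C (aromatic): 1 H
  1 × C: 1 H
  1 × C: no H
  1 × O: 1 H
  1 × O: no H
  1 × S (aromatic): no H
  Total hydrogens = 12.
Molecular formula: C10H12O2S

C10H12O2S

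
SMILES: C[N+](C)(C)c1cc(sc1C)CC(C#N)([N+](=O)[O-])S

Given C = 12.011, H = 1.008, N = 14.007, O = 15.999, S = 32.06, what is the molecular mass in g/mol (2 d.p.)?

Molecular formula: C11H16N3O2S2+.
M = 11×12.011 + 16×1.008 + 3×14.007 + 2×15.999 + 2×32.06 = 286.39 g/mol.

286.39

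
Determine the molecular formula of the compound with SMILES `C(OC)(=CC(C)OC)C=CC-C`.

Heavy atoms from the SMILES: 10 C, 2 O.
Implicit hydrogens by atom environment:
  4 × C: 3 H each → 12
  4 × C: 1 H each → 4
  2 × O: no H
  1 × C: 2 H
  1 × C: no H
  Total hydrogens = 18.
Molecular formula: C10H18O2

C10H18O2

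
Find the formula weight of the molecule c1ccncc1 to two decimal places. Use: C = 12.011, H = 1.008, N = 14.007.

79.10

Molecular formula: C5H5N.
M = 5×12.011 + 5×1.008 + 1×14.007 = 79.10 g/mol.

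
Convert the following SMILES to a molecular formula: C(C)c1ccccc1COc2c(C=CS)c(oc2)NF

C15H16FNO2S

Heavy atoms from the SMILES: 15 C, 1 F, 1 N, 2 O, 1 S.
Implicit hydrogens by atom environment:
  5 × C (aromatic): 1 H each → 5
  5 × C (aromatic): no H
  2 × C: 2 H each → 4
  2 × C: 1 H each → 2
  1 × C: 3 H
  1 × F: no H
  1 × N: 1 H
  1 × O (aromatic): no H
  1 × O: no H
  1 × S: 1 H
  Total hydrogens = 16.
Molecular formula: C15H16FNO2S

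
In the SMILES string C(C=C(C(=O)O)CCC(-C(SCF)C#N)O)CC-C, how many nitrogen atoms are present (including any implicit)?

1

The symbol for nitrogen appears 1 time in the SMILES.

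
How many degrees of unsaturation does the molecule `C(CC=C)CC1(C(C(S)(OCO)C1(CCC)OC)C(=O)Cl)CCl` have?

3

Molecular formula from the SMILES: C16H26Cl2O4S.
DoU = (2C + 2 + N − H − X)/2 = (2·16 + 2 + 0 − 26 − 2)/2 = 6/2 = 3.
(Structurally: 1 ring(s) + 2 π bond(s) = 3.)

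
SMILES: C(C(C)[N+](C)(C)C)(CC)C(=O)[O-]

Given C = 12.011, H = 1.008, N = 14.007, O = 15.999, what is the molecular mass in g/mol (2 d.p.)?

Molecular formula: C9H19NO2.
M = 9×12.011 + 19×1.008 + 1×14.007 + 2×15.999 = 173.26 g/mol.

173.26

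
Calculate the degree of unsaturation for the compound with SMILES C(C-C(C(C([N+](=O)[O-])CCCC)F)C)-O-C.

Molecular formula from the SMILES: C11H22FNO3.
DoU = (2C + 2 + N − H − X)/2 = (2·11 + 2 + 1 − 22 − 1)/2 = 2/2 = 1.
(Structurally: 0 ring(s) + 1 π bond(s) = 1.)

1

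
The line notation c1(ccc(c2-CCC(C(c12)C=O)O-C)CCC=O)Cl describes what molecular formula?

Heavy atoms from the SMILES: 15 C, 1 Cl, 3 O.
Implicit hydrogens by atom environment:
  4 × C: 2 H each → 8
  4 × C: 1 H each → 4
  4 × C (aromatic): no H
  3 × O: no H
  2 × C (aromatic): 1 H each → 2
  1 × C: 3 H
  1 × Cl: no H
  Total hydrogens = 17.
Molecular formula: C15H17ClO3

C15H17ClO3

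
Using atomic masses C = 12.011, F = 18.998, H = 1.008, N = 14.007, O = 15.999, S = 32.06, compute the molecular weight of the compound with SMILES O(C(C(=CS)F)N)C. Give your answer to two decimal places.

137.17

Molecular formula: C4H8FNOS.
M = 4×12.011 + 1×18.998 + 8×1.008 + 1×14.007 + 1×15.999 + 1×32.06 = 137.17 g/mol.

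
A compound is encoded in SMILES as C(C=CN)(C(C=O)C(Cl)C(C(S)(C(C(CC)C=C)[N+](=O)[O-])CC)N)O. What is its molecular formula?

Heavy atoms from the SMILES: 16 C, 1 Cl, 3 N, 4 O, 1 S.
Implicit hydrogens by atom environment:
  10 × C: 1 H each → 10
  3 × C: 2 H each → 6
  2 × C: 3 H each → 6
  2 × N: 2 H each → 4
  2 × O: no H
  1 × C: no H
  1 × Cl: no H
  1 × N (charge +1): no H
  1 × O: 1 H
  1 × O (charge -1): no H
  1 × S: 1 H
  Total hydrogens = 28.
Molecular formula: C16H28ClN3O4S

C16H28ClN3O4S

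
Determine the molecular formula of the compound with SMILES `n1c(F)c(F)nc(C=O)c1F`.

C5HF3N2O

Heavy atoms from the SMILES: 5 C, 3 F, 2 N, 1 O.
Implicit hydrogens by atom environment:
  4 × C (aromatic): no H
  3 × F: no H
  2 × N (aromatic): no H
  1 × C: 1 H
  1 × O: no H
  Total hydrogens = 1.
Molecular formula: C5HF3N2O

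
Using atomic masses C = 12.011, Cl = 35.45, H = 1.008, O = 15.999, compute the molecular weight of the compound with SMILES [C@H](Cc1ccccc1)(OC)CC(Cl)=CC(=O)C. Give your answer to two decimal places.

Molecular formula: C14H17ClO2.
M = 14×12.011 + 1×35.45 + 17×1.008 + 2×15.999 = 252.74 g/mol.

252.74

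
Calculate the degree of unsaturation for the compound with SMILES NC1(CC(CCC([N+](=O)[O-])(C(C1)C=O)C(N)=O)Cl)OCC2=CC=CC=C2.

Molecular formula from the SMILES: C17H22ClN3O5.
DoU = (2C + 2 + N − H − X)/2 = (2·17 + 2 + 3 − 22 − 1)/2 = 16/2 = 8.
(Structurally: 2 ring(s) + 6 π bond(s) = 8.)

8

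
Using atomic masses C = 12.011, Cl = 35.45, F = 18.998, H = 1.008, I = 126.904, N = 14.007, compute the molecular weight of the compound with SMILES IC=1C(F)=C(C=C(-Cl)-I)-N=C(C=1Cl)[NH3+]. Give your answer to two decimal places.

459.83

Molecular formula: C7H4Cl2FI2N2+.
M = 7×12.011 + 2×35.45 + 1×18.998 + 4×1.008 + 2×126.904 + 2×14.007 = 459.83 g/mol.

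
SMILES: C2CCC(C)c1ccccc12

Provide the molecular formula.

C11H14

Heavy atoms from the SMILES: 11 C.
Implicit hydrogens by atom environment:
  4 × C (aromatic): 1 H each → 4
  3 × C: 2 H each → 6
  2 × C (aromatic): no H
  1 × C: 3 H
  1 × C: 1 H
  Total hydrogens = 14.
Molecular formula: C11H14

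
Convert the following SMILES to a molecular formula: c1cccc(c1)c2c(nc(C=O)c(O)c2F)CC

Heavy atoms from the SMILES: 14 C, 1 F, 1 N, 2 O.
Implicit hydrogens by atom environment:
  6 × C (aromatic): no H
  5 × C (aromatic): 1 H each → 5
  1 × C: 3 H
  1 × C: 2 H
  1 × C: 1 H
  1 × F: no H
  1 × N (aromatic): no H
  1 × O: 1 H
  1 × O: no H
  Total hydrogens = 12.
Molecular formula: C14H12FNO2

C14H12FNO2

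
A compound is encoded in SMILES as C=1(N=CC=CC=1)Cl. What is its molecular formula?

C5H4ClN

Heavy atoms from the SMILES: 5 C, 1 Cl, 1 N.
Implicit hydrogens by atom environment:
  4 × C (aromatic): 1 H each → 4
  1 × C (aromatic): no H
  1 × Cl: no H
  1 × N (aromatic): no H
  Total hydrogens = 4.
Molecular formula: C5H4ClN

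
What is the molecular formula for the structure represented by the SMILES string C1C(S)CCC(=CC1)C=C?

C9H14S

Heavy atoms from the SMILES: 9 C, 1 S.
Implicit hydrogens by atom environment:
  5 × C: 2 H each → 10
  3 × C: 1 H each → 3
  1 × C: no H
  1 × S: 1 H
  Total hydrogens = 14.
Molecular formula: C9H14S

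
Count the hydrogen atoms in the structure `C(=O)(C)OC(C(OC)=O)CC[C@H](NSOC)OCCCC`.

Hydrogens are implicit in SMILES; fill each atom to its normal valence:
  6 × O: no H
  5 × C: 2 H each → 10
  4 × C: 3 H each → 12
  2 × C: 1 H each → 2
  2 × C: no H
  1 × N: 1 H
  1 × S: no H
  Total hydrogens = 25.

25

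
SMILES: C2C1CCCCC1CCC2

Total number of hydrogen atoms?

18

Hydrogens are implicit in SMILES; fill each atom to its normal valence:
  8 × C: 2 H each → 16
  2 × C: 1 H each → 2
  Total hydrogens = 18.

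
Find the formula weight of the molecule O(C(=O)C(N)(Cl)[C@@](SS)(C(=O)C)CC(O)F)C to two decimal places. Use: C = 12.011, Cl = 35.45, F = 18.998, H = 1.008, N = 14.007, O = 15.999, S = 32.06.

Molecular formula: C8H13ClFNO4S2.
M = 8×12.011 + 1×35.45 + 1×18.998 + 13×1.008 + 1×14.007 + 4×15.999 + 2×32.06 = 305.76 g/mol.

305.76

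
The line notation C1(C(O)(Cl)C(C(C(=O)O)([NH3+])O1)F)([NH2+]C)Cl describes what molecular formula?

[C6H11Cl2FN2O4]2+

Heavy atoms from the SMILES: 6 C, 2 Cl, 1 F, 2 N, 4 O.
Implicit hydrogens by atom environment:
  4 × C: no H
  2 × Cl: no H
  2 × O: 1 H each → 2
  2 × O: no H
  1 × C: 3 H
  1 × C: 1 H
  1 × F: no H
  1 × N (charge +1): 3 H
  1 × N (charge +1): 2 H
  Total hydrogens = 11.
Net charge +2.
Molecular formula: [C6H11Cl2FN2O4]2+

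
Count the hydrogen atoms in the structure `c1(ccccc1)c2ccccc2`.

Hydrogens are implicit in SMILES; fill each atom to its normal valence:
  10 × C (aromatic): 1 H each → 10
  2 × C (aromatic): no H
  Total hydrogens = 10.

10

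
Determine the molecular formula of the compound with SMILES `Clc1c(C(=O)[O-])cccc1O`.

C7H4ClO3-

Heavy atoms from the SMILES: 7 C, 1 Cl, 3 O.
Implicit hydrogens by atom environment:
  3 × C (aromatic): 1 H each → 3
  3 × C (aromatic): no H
  1 × C: no H
  1 × Cl: no H
  1 × O: 1 H
  1 × O: no H
  1 × O (charge -1): no H
  Total hydrogens = 4.
Net charge -1.
Molecular formula: C7H4ClO3-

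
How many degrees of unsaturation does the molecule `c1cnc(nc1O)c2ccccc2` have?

8

Molecular formula from the SMILES: C10H8N2O.
DoU = (2C + 2 + N − H − X)/2 = (2·10 + 2 + 2 − 8 − 0)/2 = 16/2 = 8.
(Structurally: 2 ring(s) + 6 π bond(s) = 8.)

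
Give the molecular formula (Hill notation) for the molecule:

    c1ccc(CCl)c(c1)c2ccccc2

C13H11Cl

Heavy atoms from the SMILES: 13 C, 1 Cl.
Implicit hydrogens by atom environment:
  9 × C (aromatic): 1 H each → 9
  3 × C (aromatic): no H
  1 × C: 2 H
  1 × Cl: no H
  Total hydrogens = 11.
Molecular formula: C13H11Cl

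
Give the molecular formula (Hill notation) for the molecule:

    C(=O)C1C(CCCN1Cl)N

Heavy atoms from the SMILES: 6 C, 1 Cl, 2 N, 1 O.
Implicit hydrogens by atom environment:
  3 × C: 2 H each → 6
  3 × C: 1 H each → 3
  1 × Cl: no H
  1 × N: 2 H
  1 × N: no H
  1 × O: no H
  Total hydrogens = 11.
Molecular formula: C6H11ClN2O

C6H11ClN2O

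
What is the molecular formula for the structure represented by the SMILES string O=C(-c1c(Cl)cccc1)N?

C7H6ClNO

Heavy atoms from the SMILES: 7 C, 1 Cl, 1 N, 1 O.
Implicit hydrogens by atom environment:
  4 × C (aromatic): 1 H each → 4
  2 × C (aromatic): no H
  1 × C: no H
  1 × Cl: no H
  1 × N: 2 H
  1 × O: no H
  Total hydrogens = 6.
Molecular formula: C7H6ClNO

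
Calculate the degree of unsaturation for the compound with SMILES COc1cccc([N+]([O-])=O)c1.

5

Molecular formula from the SMILES: C7H7NO3.
DoU = (2C + 2 + N − H − X)/2 = (2·7 + 2 + 1 − 7 − 0)/2 = 10/2 = 5.
(Structurally: 1 ring(s) + 4 π bond(s) = 5.)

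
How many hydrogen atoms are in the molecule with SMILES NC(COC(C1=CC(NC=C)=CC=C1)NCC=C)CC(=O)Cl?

Hydrogens are implicit in SMILES; fill each atom to its normal valence:
  5 × C: 2 H each → 10
  4 × C: 1 H each → 4
  4 × C (aromatic): 1 H each → 4
  2 × C (aromatic): no H
  2 × N: 1 H each → 2
  2 × O: no H
  1 × C: no H
  1 × Cl: no H
  1 × N: 2 H
  Total hydrogens = 22.

22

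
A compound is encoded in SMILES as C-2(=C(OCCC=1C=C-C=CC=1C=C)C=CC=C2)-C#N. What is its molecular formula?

C17H15NO

Heavy atoms from the SMILES: 17 C, 1 N, 1 O.
Implicit hydrogens by atom environment:
  8 × C (aromatic): 1 H each → 8
  4 × C (aromatic): no H
  3 × C: 2 H each → 6
  1 × C: 1 H
  1 × C: no H
  1 × N: no H
  1 × O: no H
  Total hydrogens = 15.
Molecular formula: C17H15NO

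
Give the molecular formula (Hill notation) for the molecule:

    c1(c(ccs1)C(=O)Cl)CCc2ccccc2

C13H11ClOS

Heavy atoms from the SMILES: 13 C, 1 Cl, 1 O, 1 S.
Implicit hydrogens by atom environment:
  7 × C (aromatic): 1 H each → 7
  3 × C (aromatic): no H
  2 × C: 2 H each → 4
  1 × C: no H
  1 × Cl: no H
  1 × O: no H
  1 × S (aromatic): no H
  Total hydrogens = 11.
Molecular formula: C13H11ClOS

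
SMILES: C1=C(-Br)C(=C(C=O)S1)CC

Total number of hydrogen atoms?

7

Hydrogens are implicit in SMILES; fill each atom to its normal valence:
  3 × C (aromatic): no H
  1 × Br: no H
  1 × C: 3 H
  1 × C: 2 H
  1 × C (aromatic): 1 H
  1 × C: 1 H
  1 × O: no H
  1 × S (aromatic): no H
  Total hydrogens = 7.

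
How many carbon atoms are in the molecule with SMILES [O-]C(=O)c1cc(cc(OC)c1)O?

The symbol for carbon appears 8 times in the SMILES. Lowercase c denotes aromatic carbon and counts toward C.

8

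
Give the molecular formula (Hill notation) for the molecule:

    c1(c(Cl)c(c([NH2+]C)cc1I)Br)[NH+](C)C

[C9H13BrClIN2]2+

Heavy atoms from the SMILES: 1 Br, 9 C, 1 Cl, 1 I, 2 N.
Implicit hydrogens by atom environment:
  5 × C (aromatic): no H
  3 × C: 3 H each → 9
  1 × Br: no H
  1 × C (aromatic): 1 H
  1 × Cl: no H
  1 × I: no H
  1 × N (charge +1): 2 H
  1 × N (charge +1): 1 H
  Total hydrogens = 13.
Net charge +2.
Molecular formula: [C9H13BrClIN2]2+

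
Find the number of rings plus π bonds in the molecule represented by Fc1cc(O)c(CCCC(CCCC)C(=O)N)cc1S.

5

Molecular formula from the SMILES: C15H22FNO2S.
DoU = (2C + 2 + N − H − X)/2 = (2·15 + 2 + 1 − 22 − 1)/2 = 10/2 = 5.
(Structurally: 1 ring(s) + 4 π bond(s) = 5.)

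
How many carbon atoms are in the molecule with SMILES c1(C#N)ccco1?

5

The symbol for carbon appears 5 times in the SMILES. Lowercase c denotes aromatic carbon and counts toward C.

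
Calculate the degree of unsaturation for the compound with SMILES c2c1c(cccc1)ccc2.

7

Molecular formula from the SMILES: C10H8.
DoU = (2C + 2 + N − H − X)/2 = (2·10 + 2 + 0 − 8 − 0)/2 = 14/2 = 7.
(Structurally: 2 ring(s) + 5 π bond(s) = 7.)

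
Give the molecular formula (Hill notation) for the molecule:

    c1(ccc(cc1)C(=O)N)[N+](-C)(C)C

Heavy atoms from the SMILES: 10 C, 2 N, 1 O.
Implicit hydrogens by atom environment:
  4 × C (aromatic): 1 H each → 4
  3 × C: 3 H each → 9
  2 × C (aromatic): no H
  1 × C: no H
  1 × N: 2 H
  1 × N (charge +1): no H
  1 × O: no H
  Total hydrogens = 15.
Net charge +1.
Molecular formula: C10H15N2O+

C10H15N2O+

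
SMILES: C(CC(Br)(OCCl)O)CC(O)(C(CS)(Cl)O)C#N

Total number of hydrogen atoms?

Hydrogens are implicit in SMILES; fill each atom to its normal valence:
  5 × C: 2 H each → 10
  4 × C: no H
  3 × O: 1 H each → 3
  2 × Cl: no H
  1 × Br: no H
  1 × N: no H
  1 × O: no H
  1 × S: 1 H
  Total hydrogens = 14.

14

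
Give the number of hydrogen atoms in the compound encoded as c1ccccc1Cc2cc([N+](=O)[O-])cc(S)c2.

Hydrogens are implicit in SMILES; fill each atom to its normal valence:
  8 × C (aromatic): 1 H each → 8
  4 × C (aromatic): no H
  1 × C: 2 H
  1 × N (charge +1): no H
  1 × O: no H
  1 × O (charge -1): no H
  1 × S: 1 H
  Total hydrogens = 11.

11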